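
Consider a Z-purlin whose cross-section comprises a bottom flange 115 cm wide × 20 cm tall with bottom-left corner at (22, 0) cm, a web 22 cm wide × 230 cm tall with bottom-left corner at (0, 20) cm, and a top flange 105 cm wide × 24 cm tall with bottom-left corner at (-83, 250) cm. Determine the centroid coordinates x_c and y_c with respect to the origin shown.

x_c = 16.36 cm, y_c = 138.29 cm

bottom flange: A = 115 × 20 = 2300.00, centroid at (79.50, 10.00).
web: A = 22 × 230 = 5060.00, centroid at (11.00, 135.00).
top flange: A = 105 × 24 = 2520.00, centroid at (-30.50, 262.00).
ΣA = 9880.00 cm²
ΣAx_c = (2300.00)(79.50) + (5060.00)(11.00) + (2520.00)(-30.50) = 161650.00 cm³
ΣAy_c = (2300.00)(10.00) + (5060.00)(135.00) + (2520.00)(262.00) = 1366340.00 cm³
x_c = 161650.00 / 9880.00 = 16.36 cm
y_c = 1366340.00 / 9880.00 = 138.29 cm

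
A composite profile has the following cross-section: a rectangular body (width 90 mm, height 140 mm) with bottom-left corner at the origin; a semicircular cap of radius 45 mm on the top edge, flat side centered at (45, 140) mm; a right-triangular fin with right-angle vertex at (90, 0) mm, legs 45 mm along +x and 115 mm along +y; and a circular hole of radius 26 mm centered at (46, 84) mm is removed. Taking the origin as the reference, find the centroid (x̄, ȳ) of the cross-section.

x̄ = 54.43 mm, ȳ = 80.57 mm

rectangular body: A = 90 × 140 = 12600.00, centroid at (45.00, 70.00).
semicircular top: A = ½π·45² = 3180.86, centroid at (45.00, 159.10).
triangular fin: A = ½·45·115 = 2587.50, centroid at (105.00, 38.33).
hole: A = −π·26² = -2123.72, centroid at (46.00, 84.00).
ΣA = 16244.65 mm²
ΣAx̄ = (12600.00)(45.00) + (3180.86)(45.00) + (2587.50)(105.00) + (-2123.72)(46.00) = 884135.35 mm³
ΣAȳ = (12600.00)(70.00) + (3180.86)(159.10) + (2587.50)(38.33) + (-2123.72)(84.00) = 1308866.06 mm³
x̄ = 884135.35 / 16244.65 = 54.43 mm
ȳ = 1308866.06 / 16244.65 = 80.57 mm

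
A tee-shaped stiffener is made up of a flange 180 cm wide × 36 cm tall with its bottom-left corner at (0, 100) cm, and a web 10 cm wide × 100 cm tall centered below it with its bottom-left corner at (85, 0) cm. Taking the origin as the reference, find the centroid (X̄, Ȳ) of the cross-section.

X̄ = 90.00 cm, Ȳ = 108.91 cm

web: A = 10 × 100 = 1000.00, centroid at (90.00, 50.00).
flange: A = 180 × 36 = 6480.00, centroid at (90.00, 118.00).
ΣA = 7480.00 cm²
ΣAX̄ = (1000.00)(90.00) + (6480.00)(90.00) = 673200.00 cm³
ΣAȲ = (1000.00)(50.00) + (6480.00)(118.00) = 814640.00 cm³
X̄ = 673200.00 / 7480.00 = 90.00 cm
Ȳ = 814640.00 / 7480.00 = 108.91 cm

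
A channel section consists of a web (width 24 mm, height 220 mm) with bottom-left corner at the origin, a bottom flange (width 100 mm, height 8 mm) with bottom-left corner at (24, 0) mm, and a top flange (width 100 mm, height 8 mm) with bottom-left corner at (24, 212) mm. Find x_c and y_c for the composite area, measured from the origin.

x_c = 26.42 mm, y_c = 110.00 mm

Part | A | x̄ᵢ | ȳᵢ | A·x̄ᵢ | A·ȳᵢ
web | 5280.00 | 12.00 | 110.00 | 63360.00 | 580800.00
bottom flange | 800.00 | 74.00 | 4.00 | 59200.00 | 3200.00
top flange | 800.00 | 74.00 | 216.00 | 59200.00 | 172800.00
Σ | 6880.00 |  |  | 181760.00 | 756800.00
x_c = 181760.00 / 6880.00 = 26.42 mm
y_c = 756800.00 / 6880.00 = 110.00 mm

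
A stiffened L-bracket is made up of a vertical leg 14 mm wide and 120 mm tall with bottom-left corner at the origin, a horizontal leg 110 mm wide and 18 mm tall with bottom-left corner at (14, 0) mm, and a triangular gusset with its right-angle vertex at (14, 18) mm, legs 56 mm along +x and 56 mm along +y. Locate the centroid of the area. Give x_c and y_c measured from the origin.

Part | A | x̄ᵢ | ȳᵢ | A·x̄ᵢ | A·ȳᵢ
vertical leg | 1680.00 | 7.00 | 60.00 | 11760.00 | 100800.00
horizontal leg | 1980.00 | 69.00 | 9.00 | 136620.00 | 17820.00
gusset | 1568.00 | 32.67 | 36.67 | 51221.33 | 57493.33
Σ | 5228.00 |  |  | 199601.33 | 176113.33
x_c = 199601.33 / 5228.00 = 38.18 mm
y_c = 176113.33 / 5228.00 = 33.69 mm

x_c = 38.18 mm, y_c = 33.69 mm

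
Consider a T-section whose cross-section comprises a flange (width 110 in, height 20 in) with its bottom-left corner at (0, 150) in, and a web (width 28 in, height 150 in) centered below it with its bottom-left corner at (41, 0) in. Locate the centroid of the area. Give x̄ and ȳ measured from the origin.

x̄ = 55.00 in, ȳ = 104.22 in

web: A = 28 × 150 = 4200.00, centroid at (55.00, 75.00).
flange: A = 110 × 20 = 2200.00, centroid at (55.00, 160.00).
ΣA = 6400.00 in²
ΣAx̄ = (4200.00)(55.00) + (2200.00)(55.00) = 352000.00 in³
ΣAȳ = (4200.00)(75.00) + (2200.00)(160.00) = 667000.00 in³
x̄ = 352000.00 / 6400.00 = 55.00 in
ȳ = 667000.00 / 6400.00 = 104.22 in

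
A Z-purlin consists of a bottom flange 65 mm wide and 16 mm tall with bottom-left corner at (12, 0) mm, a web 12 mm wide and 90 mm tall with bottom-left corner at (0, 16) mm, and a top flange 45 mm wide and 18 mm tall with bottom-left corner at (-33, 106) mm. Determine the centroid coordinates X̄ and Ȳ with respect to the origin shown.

bottom flange: A = 65 × 16 = 1040.00, centroid at (44.50, 8.00).
web: A = 12 × 90 = 1080.00, centroid at (6.00, 61.00).
top flange: A = 45 × 18 = 810.00, centroid at (-10.50, 115.00).
ΣA = 2930.00 mm², ΣAX̄ = 44255.00 mm³, ΣAȲ = 167350.00 mm³.
X̄ = 44255.00/2930.00 = 15.10 mm; Ȳ = 167350.00/2930.00 = 57.12 mm.

X̄ = 15.10 mm, Ȳ = 57.12 mm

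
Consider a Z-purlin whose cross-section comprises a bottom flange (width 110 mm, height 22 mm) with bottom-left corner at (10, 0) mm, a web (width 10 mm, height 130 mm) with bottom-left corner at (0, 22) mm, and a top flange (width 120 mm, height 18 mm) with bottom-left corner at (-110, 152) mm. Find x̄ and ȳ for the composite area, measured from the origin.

Part | A | x̄ᵢ | ȳᵢ | A·x̄ᵢ | A·ȳᵢ
bottom flange | 2420.00 | 65.00 | 11.00 | 157300.00 | 26620.00
web | 1300.00 | 5.00 | 87.00 | 6500.00 | 113100.00
top flange | 2160.00 | -50.00 | 161.00 | -108000.00 | 347760.00
Σ | 5880.00 |  |  | 55800.00 | 487480.00
x̄ = 55800.00 / 5880.00 = 9.49 mm
ȳ = 487480.00 / 5880.00 = 82.90 mm

x̄ = 9.49 mm, ȳ = 82.90 mm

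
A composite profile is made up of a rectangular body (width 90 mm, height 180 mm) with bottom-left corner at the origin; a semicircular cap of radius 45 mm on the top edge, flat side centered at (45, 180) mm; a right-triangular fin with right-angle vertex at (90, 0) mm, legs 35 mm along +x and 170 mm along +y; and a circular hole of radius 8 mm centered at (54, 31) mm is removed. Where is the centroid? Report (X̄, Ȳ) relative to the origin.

X̄ = 52.53 mm, Ȳ = 101.72 mm

Part | A | x̄ᵢ | ȳᵢ | A·x̄ᵢ | A·ȳᵢ
rectangular body | 16200.00 | 45.00 | 90.00 | 729000.00 | 1458000.00
semicircular top | 3180.86 | 45.00 | 199.10 | 143138.82 | 633305.26
triangular fin | 2975.00 | 101.67 | 56.67 | 302458.33 | 168583.33
hole | -201.06 | 54.00 | 31.00 | -10857.34 | -6232.92
Σ | 22154.80 |  |  | 1163739.80 | 2253655.67
X̄ = 1163739.80 / 22154.80 = 52.53 mm
Ȳ = 2253655.67 / 22154.80 = 101.72 mm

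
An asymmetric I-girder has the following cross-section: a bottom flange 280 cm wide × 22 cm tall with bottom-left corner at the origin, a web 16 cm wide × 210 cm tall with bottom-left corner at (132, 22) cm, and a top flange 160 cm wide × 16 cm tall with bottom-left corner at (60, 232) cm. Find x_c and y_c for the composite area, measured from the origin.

bottom flange: A = 280 × 22 = 6160.00, centroid at (140.00, 11.00).
web: A = 16 × 210 = 3360.00, centroid at (140.00, 127.00).
top flange: A = 160 × 16 = 2560.00, centroid at (140.00, 240.00).
ΣA = 12080.00 cm²
ΣAx_c = (6160.00)(140.00) + (3360.00)(140.00) + (2560.00)(140.00) = 1691200.00 cm³
ΣAy_c = (6160.00)(11.00) + (3360.00)(127.00) + (2560.00)(240.00) = 1108880.00 cm³
x_c = 1691200.00 / 12080.00 = 140.00 cm
y_c = 1108880.00 / 12080.00 = 91.79 cm

x_c = 140.00 cm, y_c = 91.79 cm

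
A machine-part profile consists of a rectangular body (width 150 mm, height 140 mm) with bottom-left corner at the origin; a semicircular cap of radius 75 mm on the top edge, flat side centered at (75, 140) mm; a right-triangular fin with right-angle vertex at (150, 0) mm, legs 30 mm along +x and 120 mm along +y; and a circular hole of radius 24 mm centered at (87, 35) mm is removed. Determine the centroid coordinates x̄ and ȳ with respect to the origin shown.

x̄ = 79.40 mm, ȳ = 100.48 mm

rectangular body: A = 150 × 140 = 21000.00, centroid at (75.00, 70.00).
semicircular top: A = ½π·75² = 8835.73, centroid at (75.00, 171.83).
triangular fin: A = ½·30·120 = 1800.00, centroid at (160.00, 40.00).
hole: A = −π·24² = -1809.56, centroid at (87.00, 35.00).
ΣA = 29826.17 mm², ΣAx̄ = 2368248.21 mm³, ΣAȳ = 2996917.60 mm³.
x̄ = 2368248.21/29826.17 = 79.40 mm; ȳ = 2996917.60/29826.17 = 100.48 mm.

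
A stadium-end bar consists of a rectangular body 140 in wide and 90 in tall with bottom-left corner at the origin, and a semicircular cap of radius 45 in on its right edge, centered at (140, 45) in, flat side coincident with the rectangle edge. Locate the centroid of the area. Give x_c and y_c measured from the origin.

x_c = 87.96 in, y_c = 45.00 in

rectangular body: A = 140 × 90 = 12600.00, centroid at (70.00, 45.00).
semicircular end: A = ½π·45² = 3180.86, centroid at (159.10, 45.00).
ΣA = 15780.86 in², ΣAx_c = 1388070.76 in³, ΣAy_c = 710138.82 in³.
x_c = 1388070.76/15780.86 = 87.96 in; y_c = 710138.82/15780.86 = 45.00 in.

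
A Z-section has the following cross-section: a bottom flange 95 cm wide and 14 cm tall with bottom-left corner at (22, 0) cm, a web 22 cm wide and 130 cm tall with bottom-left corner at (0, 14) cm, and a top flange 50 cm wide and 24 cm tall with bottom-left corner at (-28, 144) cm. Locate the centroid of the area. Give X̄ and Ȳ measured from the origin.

bottom flange: A = 95 × 14 = 1330.00, centroid at (69.50, 7.00).
web: A = 22 × 130 = 2860.00, centroid at (11.00, 79.00).
top flange: A = 50 × 24 = 1200.00, centroid at (-3.00, 156.00).
ΣA = 5390.00 cm²
ΣAX̄ = (1330.00)(69.50) + (2860.00)(11.00) + (1200.00)(-3.00) = 120295.00 cm³
ΣAȲ = (1330.00)(7.00) + (2860.00)(79.00) + (1200.00)(156.00) = 422450.00 cm³
X̄ = 120295.00 / 5390.00 = 22.32 cm
Ȳ = 422450.00 / 5390.00 = 78.38 cm

X̄ = 22.32 cm, Ȳ = 78.38 cm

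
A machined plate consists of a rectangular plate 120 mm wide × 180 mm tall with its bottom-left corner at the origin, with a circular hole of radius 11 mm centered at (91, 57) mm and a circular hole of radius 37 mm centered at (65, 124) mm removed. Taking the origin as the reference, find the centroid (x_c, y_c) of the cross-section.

Part | A | x̄ᵢ | ȳᵢ | A·x̄ᵢ | A·ȳᵢ
plate | 21600.00 | 60.00 | 90.00 | 1296000.00 | 1944000.00
hole 1 | -380.13 | 91.00 | 57.00 | -34592.08 | -21667.56
hole 2 | -4300.84 | 65.00 | 124.00 | -279554.62 | -533304.20
Σ | 16919.03 |  |  | 981853.30 | 1389028.23
x_c = 981853.30 / 16919.03 = 58.03 mm
y_c = 1389028.23 / 16919.03 = 82.10 mm

x_c = 58.03 mm, y_c = 82.10 mm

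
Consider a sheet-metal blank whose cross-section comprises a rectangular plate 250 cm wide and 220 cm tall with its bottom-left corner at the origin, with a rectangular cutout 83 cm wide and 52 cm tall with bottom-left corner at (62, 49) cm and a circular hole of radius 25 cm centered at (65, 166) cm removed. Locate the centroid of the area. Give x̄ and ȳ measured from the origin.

x̄ = 129.32 cm, ȳ = 110.84 cm

plate: A = 250 × 220 = 55000.00, centroid at (125.00, 110.00).
hole 1: A = −(83 × 52) = -4316.00, centroid at (103.50, 75.00).
hole 2: A = −π·25² = -1963.50, centroid at (65.00, 166.00).
ΣA = 48720.50 cm²
ΣAx̄ = (55000.00)(125.00) + (-4316.00)(103.50) + (-1963.50)(65.00) = 6300666.80 cm³
ΣAȳ = (55000.00)(110.00) + (-4316.00)(75.00) + (-1963.50)(166.00) = 5400359.76 cm³
x̄ = 6300666.80 / 48720.50 = 129.32 cm
ȳ = 5400359.76 / 48720.50 = 110.84 cm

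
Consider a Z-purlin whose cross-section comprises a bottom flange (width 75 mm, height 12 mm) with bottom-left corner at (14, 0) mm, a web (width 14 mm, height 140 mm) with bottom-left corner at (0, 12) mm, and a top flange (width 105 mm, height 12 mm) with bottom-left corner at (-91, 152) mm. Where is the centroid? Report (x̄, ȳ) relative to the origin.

x̄ = 2.81 mm, ȳ = 88.64 mm

Part | A | x̄ᵢ | ȳᵢ | A·x̄ᵢ | A·ȳᵢ
bottom flange | 900.00 | 51.50 | 6.00 | 46350.00 | 5400.00
web | 1960.00 | 7.00 | 82.00 | 13720.00 | 160720.00
top flange | 1260.00 | -38.50 | 158.00 | -48510.00 | 199080.00
Σ | 4120.00 |  |  | 11560.00 | 365200.00
x̄ = 11560.00 / 4120.00 = 2.81 mm
ȳ = 365200.00 / 4120.00 = 88.64 mm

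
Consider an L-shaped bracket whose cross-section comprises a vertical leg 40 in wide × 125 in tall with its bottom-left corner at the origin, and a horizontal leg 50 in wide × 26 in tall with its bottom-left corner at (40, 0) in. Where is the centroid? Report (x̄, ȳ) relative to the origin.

vertical leg: A = 40 × 125 = 5000.00, centroid at (20.00, 62.50).
horizontal leg: A = 50 × 26 = 1300.00, centroid at (65.00, 13.00).
ΣA = 6300.00 in²
ΣAx̄ = (5000.00)(20.00) + (1300.00)(65.00) = 184500.00 in³
ΣAȳ = (5000.00)(62.50) + (1300.00)(13.00) = 329400.00 in³
x̄ = 184500.00 / 6300.00 = 29.29 in
ȳ = 329400.00 / 6300.00 = 52.29 in

x̄ = 29.29 in, ȳ = 52.29 in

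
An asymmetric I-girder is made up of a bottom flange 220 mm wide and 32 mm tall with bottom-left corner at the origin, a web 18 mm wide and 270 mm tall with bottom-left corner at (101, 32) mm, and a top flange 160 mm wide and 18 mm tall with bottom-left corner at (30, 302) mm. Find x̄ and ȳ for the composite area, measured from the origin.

x̄ = 110.00 mm, ȳ = 123.14 mm

Part | A | x̄ᵢ | ȳᵢ | A·x̄ᵢ | A·ȳᵢ
bottom flange | 7040.00 | 110.00 | 16.00 | 774400.00 | 112640.00
web | 4860.00 | 110.00 | 167.00 | 534600.00 | 811620.00
top flange | 2880.00 | 110.00 | 311.00 | 316800.00 | 895680.00
Σ | 14780.00 |  |  | 1625800.00 | 1819940.00
x̄ = 1625800.00 / 14780.00 = 110.00 mm
ȳ = 1819940.00 / 14780.00 = 123.14 mm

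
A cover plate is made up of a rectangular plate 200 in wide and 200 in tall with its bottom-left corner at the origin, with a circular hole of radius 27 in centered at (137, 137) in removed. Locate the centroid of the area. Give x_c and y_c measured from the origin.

plate: A = 200 × 200 = 40000.00, centroid at (100.00, 100.00).
hole: A = −π·27² = -2290.22, centroid at (137.00, 137.00).
ΣA = 37709.78 in²
ΣAx_c = (40000.00)(100.00) + (-2290.22)(137.00) = 3686239.72 in³
ΣAy_c = (40000.00)(100.00) + (-2290.22)(137.00) = 3686239.72 in³
x_c = 3686239.72 / 37709.78 = 97.75 in
y_c = 3686239.72 / 37709.78 = 97.75 in

x_c = 97.75 in, y_c = 97.75 in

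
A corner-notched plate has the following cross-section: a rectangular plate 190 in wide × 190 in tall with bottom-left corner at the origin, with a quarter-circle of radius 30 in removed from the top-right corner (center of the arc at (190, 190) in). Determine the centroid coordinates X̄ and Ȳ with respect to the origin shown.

plate: A = 190 × 190 = 36100.00, centroid at (95.00, 95.00).
removed quarter-circle: A = −¼π·30² = -706.86, centroid at (177.27, 177.27).
ΣA = 35393.14 in²
ΣAX̄ = (36100.00)(95.00) + (-706.86)(177.27) = 3304196.91 in³
ΣAȲ = (36100.00)(95.00) + (-706.86)(177.27) = 3304196.91 in³
X̄ = 3304196.91 / 35393.14 = 93.36 in
Ȳ = 3304196.91 / 35393.14 = 93.36 in

X̄ = 93.36 in, Ȳ = 93.36 in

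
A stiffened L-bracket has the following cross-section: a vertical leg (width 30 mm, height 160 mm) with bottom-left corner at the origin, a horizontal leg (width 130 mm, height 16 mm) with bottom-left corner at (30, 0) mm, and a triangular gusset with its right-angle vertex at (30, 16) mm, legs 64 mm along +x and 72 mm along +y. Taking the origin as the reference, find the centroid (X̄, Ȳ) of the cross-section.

vertical leg: A = 30 × 160 = 4800.00, centroid at (15.00, 80.00).
horizontal leg: A = 130 × 16 = 2080.00, centroid at (95.00, 8.00).
gusset: A = ½·64·72 = 2304.00, centroid at (51.33, 40.00).
ΣA = 9184.00 mm², ΣAX̄ = 387872.00 mm³, ΣAȲ = 492800.00 mm³.
X̄ = 387872.00/9184.00 = 42.23 mm; Ȳ = 492800.00/9184.00 = 53.66 mm.

X̄ = 42.23 mm, Ȳ = 53.66 mm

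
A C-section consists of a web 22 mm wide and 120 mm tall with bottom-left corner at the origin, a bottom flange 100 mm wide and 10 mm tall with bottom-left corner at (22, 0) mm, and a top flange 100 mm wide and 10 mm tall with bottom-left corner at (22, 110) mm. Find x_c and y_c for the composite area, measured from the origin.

web: A = 22 × 120 = 2640.00, centroid at (11.00, 60.00).
bottom flange: A = 100 × 10 = 1000.00, centroid at (72.00, 5.00).
top flange: A = 100 × 10 = 1000.00, centroid at (72.00, 115.00).
ΣA = 4640.00 mm²
ΣAx_c = (2640.00)(11.00) + (1000.00)(72.00) + (1000.00)(72.00) = 173040.00 mm³
ΣAy_c = (2640.00)(60.00) + (1000.00)(5.00) + (1000.00)(115.00) = 278400.00 mm³
x_c = 173040.00 / 4640.00 = 37.29 mm
y_c = 278400.00 / 4640.00 = 60.00 mm

x_c = 37.29 mm, y_c = 60.00 mm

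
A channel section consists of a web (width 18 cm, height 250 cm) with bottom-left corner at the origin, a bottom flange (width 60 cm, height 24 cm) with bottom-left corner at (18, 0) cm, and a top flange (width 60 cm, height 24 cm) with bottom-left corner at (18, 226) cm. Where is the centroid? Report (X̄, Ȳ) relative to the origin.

web: A = 18 × 250 = 4500.00, centroid at (9.00, 125.00).
bottom flange: A = 60 × 24 = 1440.00, centroid at (48.00, 12.00).
top flange: A = 60 × 24 = 1440.00, centroid at (48.00, 238.00).
ΣA = 7380.00 cm², ΣAX̄ = 178740.00 cm³, ΣAȲ = 922500.00 cm³.
X̄ = 178740.00/7380.00 = 24.22 cm; Ȳ = 922500.00/7380.00 = 125.00 cm.

X̄ = 24.22 cm, Ȳ = 125.00 cm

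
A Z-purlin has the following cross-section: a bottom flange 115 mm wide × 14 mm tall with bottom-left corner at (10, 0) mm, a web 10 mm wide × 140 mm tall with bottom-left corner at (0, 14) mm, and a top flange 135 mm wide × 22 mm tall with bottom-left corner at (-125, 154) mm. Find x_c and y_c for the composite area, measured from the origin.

bottom flange: A = 115 × 14 = 1610.00, centroid at (67.50, 7.00).
web: A = 10 × 140 = 1400.00, centroid at (5.00, 84.00).
top flange: A = 135 × 22 = 2970.00, centroid at (-57.50, 165.00).
ΣA = 5980.00 mm², ΣAx_c = -55100.00 mm³, ΣAy_c = 618920.00 mm³.
x_c = -55100.00/5980.00 = -9.21 mm; y_c = 618920.00/5980.00 = 103.50 mm.

x_c = -9.21 mm, y_c = 103.50 mm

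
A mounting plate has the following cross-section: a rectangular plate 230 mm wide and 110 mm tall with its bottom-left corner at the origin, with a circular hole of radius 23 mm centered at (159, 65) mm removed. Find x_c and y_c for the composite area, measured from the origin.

plate: A = 230 × 110 = 25300.00, centroid at (115.00, 55.00).
hole: A = −π·23² = -1661.90, centroid at (159.00, 65.00).
ΣA = 23638.10 mm², ΣAx_c = 2645257.50 mm³, ΣAy_c = 1283476.34 mm³.
x_c = 2645257.50/23638.10 = 111.91 mm; y_c = 1283476.34/23638.10 = 54.30 mm.

x_c = 111.91 mm, y_c = 54.30 mm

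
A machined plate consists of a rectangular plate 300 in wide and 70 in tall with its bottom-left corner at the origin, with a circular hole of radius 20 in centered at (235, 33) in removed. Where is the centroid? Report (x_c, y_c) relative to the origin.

x_c = 144.59 in, y_c = 35.13 in

plate: A = 300 × 70 = 21000.00, centroid at (150.00, 35.00).
hole: A = −π·20² = -1256.64, centroid at (235.00, 33.00).
ΣA = 19743.36 in²
ΣAx_c = (21000.00)(150.00) + (-1256.64)(235.00) = 2854690.29 in³
ΣAy_c = (21000.00)(35.00) + (-1256.64)(33.00) = 693530.98 in³
x_c = 2854690.29 / 19743.36 = 144.59 in
y_c = 693530.98 / 19743.36 = 35.13 in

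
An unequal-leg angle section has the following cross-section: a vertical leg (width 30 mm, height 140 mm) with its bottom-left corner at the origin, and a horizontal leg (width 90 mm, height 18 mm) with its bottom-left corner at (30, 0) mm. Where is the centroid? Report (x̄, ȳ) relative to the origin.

vertical leg: A = 30 × 140 = 4200.00, centroid at (15.00, 70.00).
horizontal leg: A = 90 × 18 = 1620.00, centroid at (75.00, 9.00).
ΣA = 5820.00 mm², ΣAx̄ = 184500.00 mm³, ΣAȳ = 308580.00 mm³.
x̄ = 184500.00/5820.00 = 31.70 mm; ȳ = 308580.00/5820.00 = 53.02 mm.

x̄ = 31.70 mm, ȳ = 53.02 mm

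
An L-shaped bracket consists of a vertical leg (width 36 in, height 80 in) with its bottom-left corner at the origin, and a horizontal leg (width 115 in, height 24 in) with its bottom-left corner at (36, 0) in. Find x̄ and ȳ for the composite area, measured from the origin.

Part | A | x̄ᵢ | ȳᵢ | A·x̄ᵢ | A·ȳᵢ
vertical leg | 2880.00 | 18.00 | 40.00 | 51840.00 | 115200.00
horizontal leg | 2760.00 | 93.50 | 12.00 | 258060.00 | 33120.00
Σ | 5640.00 |  |  | 309900.00 | 148320.00
x̄ = 309900.00 / 5640.00 = 54.95 in
ȳ = 148320.00 / 5640.00 = 26.30 in

x̄ = 54.95 in, ȳ = 26.30 in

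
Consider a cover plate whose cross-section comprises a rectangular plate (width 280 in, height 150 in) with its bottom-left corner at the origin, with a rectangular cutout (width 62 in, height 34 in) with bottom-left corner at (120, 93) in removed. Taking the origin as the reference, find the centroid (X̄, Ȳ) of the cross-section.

X̄ = 139.42 in, Ȳ = 73.15 in

plate: A = 280 × 150 = 42000.00, centroid at (140.00, 75.00).
hole: A = −(62 × 34) = -2108.00, centroid at (151.00, 110.00).
ΣA = 39892.00 in², ΣAX̄ = 5561692.00 in³, ΣAȲ = 2918120.00 in³.
X̄ = 5561692.00/39892.00 = 139.42 in; Ȳ = 2918120.00/39892.00 = 73.15 in.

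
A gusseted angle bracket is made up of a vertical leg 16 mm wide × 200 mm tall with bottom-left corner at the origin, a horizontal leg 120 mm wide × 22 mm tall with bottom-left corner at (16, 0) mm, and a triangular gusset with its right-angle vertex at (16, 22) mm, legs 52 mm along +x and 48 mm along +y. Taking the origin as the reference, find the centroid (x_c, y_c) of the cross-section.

vertical leg: A = 16 × 200 = 3200.00, centroid at (8.00, 100.00).
horizontal leg: A = 120 × 22 = 2640.00, centroid at (76.00, 11.00).
gusset: A = ½·52·48 = 1248.00, centroid at (33.33, 38.00).
ΣA = 7088.00 mm²
ΣAx_c = (3200.00)(8.00) + (2640.00)(76.00) + (1248.00)(33.33) = 267840.00 mm³
ΣAy_c = (3200.00)(100.00) + (2640.00)(11.00) + (1248.00)(38.00) = 396464.00 mm³
x_c = 267840.00 / 7088.00 = 37.79 mm
y_c = 396464.00 / 7088.00 = 55.93 mm

x_c = 37.79 mm, y_c = 55.93 mm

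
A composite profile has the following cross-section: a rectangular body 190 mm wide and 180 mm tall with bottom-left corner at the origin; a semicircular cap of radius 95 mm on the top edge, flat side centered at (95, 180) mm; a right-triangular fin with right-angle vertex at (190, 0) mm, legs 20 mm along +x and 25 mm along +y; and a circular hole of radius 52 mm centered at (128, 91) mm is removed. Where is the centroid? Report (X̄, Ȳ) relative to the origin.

Part | A | x̄ᵢ | ȳᵢ | A·x̄ᵢ | A·ȳᵢ
rectangular body | 34200.00 | 95.00 | 90.00 | 3249000.00 | 3078000.00
semicircular top | 14176.44 | 95.00 | 220.32 | 1346761.50 | 3123341.97
triangular fin | 250.00 | 196.67 | 8.33 | 49166.67 | 2083.33
hole | -8494.87 | 128.00 | 91.00 | -1087342.92 | -773032.85
Σ | 40131.57 |  |  | 3557585.25 | 5430392.44
X̄ = 3557585.25 / 40131.57 = 88.65 mm
Ȳ = 5430392.44 / 40131.57 = 135.31 mm

X̄ = 88.65 mm, Ȳ = 135.31 mm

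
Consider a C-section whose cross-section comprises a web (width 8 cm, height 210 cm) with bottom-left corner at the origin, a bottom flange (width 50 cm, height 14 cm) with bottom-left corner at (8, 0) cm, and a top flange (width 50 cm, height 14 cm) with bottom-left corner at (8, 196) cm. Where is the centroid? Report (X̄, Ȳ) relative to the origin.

X̄ = 17.18 cm, Ȳ = 105.00 cm

web: A = 8 × 210 = 1680.00, centroid at (4.00, 105.00).
bottom flange: A = 50 × 14 = 700.00, centroid at (33.00, 7.00).
top flange: A = 50 × 14 = 700.00, centroid at (33.00, 203.00).
ΣA = 3080.00 cm²
ΣAX̄ = (1680.00)(4.00) + (700.00)(33.00) + (700.00)(33.00) = 52920.00 cm³
ΣAȲ = (1680.00)(105.00) + (700.00)(7.00) + (700.00)(203.00) = 323400.00 cm³
X̄ = 52920.00 / 3080.00 = 17.18 cm
Ȳ = 323400.00 / 3080.00 = 105.00 cm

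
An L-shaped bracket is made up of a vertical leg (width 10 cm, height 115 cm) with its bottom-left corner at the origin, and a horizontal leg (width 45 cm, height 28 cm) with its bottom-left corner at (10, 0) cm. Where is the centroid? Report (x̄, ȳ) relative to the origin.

x̄ = 19.38 cm, ȳ = 34.76 cm

Part | A | x̄ᵢ | ȳᵢ | A·x̄ᵢ | A·ȳᵢ
vertical leg | 1150.00 | 5.00 | 57.50 | 5750.00 | 66125.00
horizontal leg | 1260.00 | 32.50 | 14.00 | 40950.00 | 17640.00
Σ | 2410.00 |  |  | 46700.00 | 83765.00
x̄ = 46700.00 / 2410.00 = 19.38 cm
ȳ = 83765.00 / 2410.00 = 34.76 cm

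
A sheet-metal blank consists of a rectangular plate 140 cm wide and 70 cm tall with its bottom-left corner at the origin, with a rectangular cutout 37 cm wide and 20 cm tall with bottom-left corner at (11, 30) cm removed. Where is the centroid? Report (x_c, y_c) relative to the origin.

plate: A = 140 × 70 = 9800.00, centroid at (70.00, 35.00).
hole: A = −(37 × 20) = -740.00, centroid at (29.50, 40.00).
ΣA = 9060.00 cm²
ΣAx_c = (9800.00)(70.00) + (-740.00)(29.50) = 664170.00 cm³
ΣAy_c = (9800.00)(35.00) + (-740.00)(40.00) = 313400.00 cm³
x_c = 664170.00 / 9060.00 = 73.31 cm
y_c = 313400.00 / 9060.00 = 34.59 cm

x_c = 73.31 cm, y_c = 34.59 cm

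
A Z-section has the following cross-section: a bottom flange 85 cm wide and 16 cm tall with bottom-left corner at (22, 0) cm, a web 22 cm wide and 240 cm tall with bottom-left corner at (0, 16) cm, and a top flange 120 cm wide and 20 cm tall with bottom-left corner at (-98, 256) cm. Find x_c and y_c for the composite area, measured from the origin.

x_c = 6.04 cm, y_c = 151.26 cm

Part | A | x̄ᵢ | ȳᵢ | A·x̄ᵢ | A·ȳᵢ
bottom flange | 1360.00 | 64.50 | 8.00 | 87720.00 | 10880.00
web | 5280.00 | 11.00 | 136.00 | 58080.00 | 718080.00
top flange | 2400.00 | -38.00 | 266.00 | -91200.00 | 638400.00
Σ | 9040.00 |  |  | 54600.00 | 1367360.00
x_c = 54600.00 / 9040.00 = 6.04 cm
y_c = 1367360.00 / 9040.00 = 151.26 cm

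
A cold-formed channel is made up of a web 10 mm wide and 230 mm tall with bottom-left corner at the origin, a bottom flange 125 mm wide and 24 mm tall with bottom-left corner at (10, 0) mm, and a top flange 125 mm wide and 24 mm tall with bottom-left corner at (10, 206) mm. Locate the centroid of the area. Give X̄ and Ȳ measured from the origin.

X̄ = 53.80 mm, Ȳ = 115.00 mm

Part | A | x̄ᵢ | ȳᵢ | A·x̄ᵢ | A·ȳᵢ
web | 2300.00 | 5.00 | 115.00 | 11500.00 | 264500.00
bottom flange | 3000.00 | 72.50 | 12.00 | 217500.00 | 36000.00
top flange | 3000.00 | 72.50 | 218.00 | 217500.00 | 654000.00
Σ | 8300.00 |  |  | 446500.00 | 954500.00
X̄ = 446500.00 / 8300.00 = 53.80 mm
Ȳ = 954500.00 / 8300.00 = 115.00 mm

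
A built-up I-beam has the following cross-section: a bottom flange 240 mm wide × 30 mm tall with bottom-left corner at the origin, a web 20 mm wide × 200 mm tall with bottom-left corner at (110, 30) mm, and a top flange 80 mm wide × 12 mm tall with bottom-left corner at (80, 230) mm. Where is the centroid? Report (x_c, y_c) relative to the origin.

x_c = 120.00 mm, y_c = 70.28 mm

Part | A | x̄ᵢ | ȳᵢ | A·x̄ᵢ | A·ȳᵢ
bottom flange | 7200.00 | 120.00 | 15.00 | 864000.00 | 108000.00
web | 4000.00 | 120.00 | 130.00 | 480000.00 | 520000.00
top flange | 960.00 | 120.00 | 236.00 | 115200.00 | 226560.00
Σ | 12160.00 |  |  | 1459200.00 | 854560.00
x_c = 1459200.00 / 12160.00 = 120.00 mm
y_c = 854560.00 / 12160.00 = 70.28 mm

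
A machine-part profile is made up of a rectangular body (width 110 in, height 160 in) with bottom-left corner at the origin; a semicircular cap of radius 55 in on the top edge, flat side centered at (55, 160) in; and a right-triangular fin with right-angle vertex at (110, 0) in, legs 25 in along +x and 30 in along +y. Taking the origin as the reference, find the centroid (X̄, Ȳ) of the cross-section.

rectangular body: A = 110 × 160 = 17600.00, centroid at (55.00, 80.00).
semicircular top: A = ½π·55² = 4751.66, centroid at (55.00, 183.34).
triangular fin: A = ½·25·30 = 375.00, centroid at (118.33, 10.00).
ΣA = 22726.66 in², ΣAX̄ = 1273716.24 in³, ΣAȲ = 2282932.09 in³.
X̄ = 1273716.24/22726.66 = 56.05 in; Ȳ = 2282932.09/22726.66 = 100.45 in.

X̄ = 56.05 in, Ȳ = 100.45 in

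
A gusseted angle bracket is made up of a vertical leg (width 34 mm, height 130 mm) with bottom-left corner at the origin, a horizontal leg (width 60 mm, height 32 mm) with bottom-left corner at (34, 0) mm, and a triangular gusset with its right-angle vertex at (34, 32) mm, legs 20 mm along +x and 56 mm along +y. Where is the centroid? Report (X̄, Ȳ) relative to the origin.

X̄ = 32.00 mm, Ȳ = 50.20 mm

vertical leg: A = 34 × 130 = 4420.00, centroid at (17.00, 65.00).
horizontal leg: A = 60 × 32 = 1920.00, centroid at (64.00, 16.00).
gusset: A = ½·20·56 = 560.00, centroid at (40.67, 50.67).
ΣA = 6900.00 mm²
ΣAX̄ = (4420.00)(17.00) + (1920.00)(64.00) + (560.00)(40.67) = 220793.33 mm³
ΣAȲ = (4420.00)(65.00) + (1920.00)(16.00) + (560.00)(50.67) = 346393.33 mm³
X̄ = 220793.33 / 6900.00 = 32.00 mm
Ȳ = 346393.33 / 6900.00 = 50.20 mm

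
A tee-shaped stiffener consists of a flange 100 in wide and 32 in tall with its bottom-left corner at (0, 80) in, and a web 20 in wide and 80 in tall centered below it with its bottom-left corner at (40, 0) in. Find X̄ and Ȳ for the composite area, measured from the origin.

X̄ = 50.00 in, Ȳ = 77.33 in

Part | A | x̄ᵢ | ȳᵢ | A·x̄ᵢ | A·ȳᵢ
web | 1600.00 | 50.00 | 40.00 | 80000.00 | 64000.00
flange | 3200.00 | 50.00 | 96.00 | 160000.00 | 307200.00
Σ | 4800.00 |  |  | 240000.00 | 371200.00
X̄ = 240000.00 / 4800.00 = 50.00 in
Ȳ = 371200.00 / 4800.00 = 77.33 in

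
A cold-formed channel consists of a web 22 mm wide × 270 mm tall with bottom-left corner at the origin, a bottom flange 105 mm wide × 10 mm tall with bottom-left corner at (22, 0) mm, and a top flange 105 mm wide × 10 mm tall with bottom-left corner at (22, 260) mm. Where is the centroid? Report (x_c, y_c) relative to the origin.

Part | A | x̄ᵢ | ȳᵢ | A·x̄ᵢ | A·ȳᵢ
web | 5940.00 | 11.00 | 135.00 | 65340.00 | 801900.00
bottom flange | 1050.00 | 74.50 | 5.00 | 78225.00 | 5250.00
top flange | 1050.00 | 74.50 | 265.00 | 78225.00 | 278250.00
Σ | 8040.00 |  |  | 221790.00 | 1085400.00
x_c = 221790.00 / 8040.00 = 27.59 mm
y_c = 1085400.00 / 8040.00 = 135.00 mm

x_c = 27.59 mm, y_c = 135.00 mm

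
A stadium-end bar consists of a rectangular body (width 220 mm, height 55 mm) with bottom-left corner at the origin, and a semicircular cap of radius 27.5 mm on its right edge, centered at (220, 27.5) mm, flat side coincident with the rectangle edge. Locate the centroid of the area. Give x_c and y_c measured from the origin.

x_c = 120.88 mm, y_c = 27.50 mm

rectangular body: A = 220 × 55 = 12100.00, centroid at (110.00, 27.50).
semicircular end: A = ½π·27.5² = 1187.91, centroid at (231.67, 27.50).
ΣA = 13287.91 mm², ΣAx_c = 1606205.82 mm³, ΣAy_c = 365417.65 mm³.
x_c = 1606205.82/13287.91 = 120.88 mm; y_c = 365417.65/13287.91 = 27.50 mm.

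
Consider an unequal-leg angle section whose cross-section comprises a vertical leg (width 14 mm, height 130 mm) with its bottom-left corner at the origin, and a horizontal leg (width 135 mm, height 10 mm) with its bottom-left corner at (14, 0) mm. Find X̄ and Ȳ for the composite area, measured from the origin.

X̄ = 38.73 mm, Ȳ = 39.45 mm

Part | A | x̄ᵢ | ȳᵢ | A·x̄ᵢ | A·ȳᵢ
vertical leg | 1820.00 | 7.00 | 65.00 | 12740.00 | 118300.00
horizontal leg | 1350.00 | 81.50 | 5.00 | 110025.00 | 6750.00
Σ | 3170.00 |  |  | 122765.00 | 125050.00
X̄ = 122765.00 / 3170.00 = 38.73 mm
Ȳ = 125050.00 / 3170.00 = 39.45 mm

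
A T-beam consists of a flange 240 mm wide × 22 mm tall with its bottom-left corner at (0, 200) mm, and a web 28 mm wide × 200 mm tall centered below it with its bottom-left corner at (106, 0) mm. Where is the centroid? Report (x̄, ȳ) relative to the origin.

web: A = 28 × 200 = 5600.00, centroid at (120.00, 100.00).
flange: A = 240 × 22 = 5280.00, centroid at (120.00, 211.00).
ΣA = 10880.00 mm²
ΣAx̄ = (5600.00)(120.00) + (5280.00)(120.00) = 1305600.00 mm³
ΣAȳ = (5600.00)(100.00) + (5280.00)(211.00) = 1674080.00 mm³
x̄ = 1305600.00 / 10880.00 = 120.00 mm
ȳ = 1674080.00 / 10880.00 = 153.87 mm

x̄ = 120.00 mm, ȳ = 153.87 mm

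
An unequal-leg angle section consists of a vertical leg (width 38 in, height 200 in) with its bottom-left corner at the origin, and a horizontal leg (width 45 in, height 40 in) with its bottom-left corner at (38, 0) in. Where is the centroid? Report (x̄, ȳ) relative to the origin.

Part | A | x̄ᵢ | ȳᵢ | A·x̄ᵢ | A·ȳᵢ
vertical leg | 7600.00 | 19.00 | 100.00 | 144400.00 | 760000.00
horizontal leg | 1800.00 | 60.50 | 20.00 | 108900.00 | 36000.00
Σ | 9400.00 |  |  | 253300.00 | 796000.00
x̄ = 253300.00 / 9400.00 = 26.95 in
ȳ = 796000.00 / 9400.00 = 84.68 in

x̄ = 26.95 in, ȳ = 84.68 in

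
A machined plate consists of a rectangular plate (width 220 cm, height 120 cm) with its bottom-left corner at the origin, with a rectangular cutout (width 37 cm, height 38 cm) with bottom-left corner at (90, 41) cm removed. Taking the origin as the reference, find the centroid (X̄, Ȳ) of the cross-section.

Part | A | x̄ᵢ | ȳᵢ | A·x̄ᵢ | A·ȳᵢ
plate | 26400.00 | 110.00 | 60.00 | 2904000.00 | 1584000.00
hole | -1406.00 | 108.50 | 60.00 | -152551.00 | -84360.00
Σ | 24994.00 |  |  | 2751449.00 | 1499640.00
X̄ = 2751449.00 / 24994.00 = 110.08 cm
Ȳ = 1499640.00 / 24994.00 = 60.00 cm

X̄ = 110.08 cm, Ȳ = 60.00 cm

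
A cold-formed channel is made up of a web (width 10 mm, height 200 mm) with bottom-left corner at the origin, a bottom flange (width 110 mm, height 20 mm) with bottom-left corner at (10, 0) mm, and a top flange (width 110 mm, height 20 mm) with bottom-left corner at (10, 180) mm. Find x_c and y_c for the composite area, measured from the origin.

Part | A | x̄ᵢ | ȳᵢ | A·x̄ᵢ | A·ȳᵢ
web | 2000.00 | 5.00 | 100.00 | 10000.00 | 200000.00
bottom flange | 2200.00 | 65.00 | 10.00 | 143000.00 | 22000.00
top flange | 2200.00 | 65.00 | 190.00 | 143000.00 | 418000.00
Σ | 6400.00 |  |  | 296000.00 | 640000.00
x_c = 296000.00 / 6400.00 = 46.25 mm
y_c = 640000.00 / 6400.00 = 100.00 mm

x_c = 46.25 mm, y_c = 100.00 mm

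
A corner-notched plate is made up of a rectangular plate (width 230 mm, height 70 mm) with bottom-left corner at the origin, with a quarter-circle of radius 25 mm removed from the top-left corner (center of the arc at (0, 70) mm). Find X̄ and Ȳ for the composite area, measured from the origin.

X̄ = 118.28 mm, Ȳ = 34.23 mm

Part | A | x̄ᵢ | ȳᵢ | A·x̄ᵢ | A·ȳᵢ
plate | 16100.00 | 115.00 | 35.00 | 1851500.00 | 563500.00
removed quarter-circle | -490.87 | 10.61 | 59.39 | -5208.33 | -29152.84
Σ | 15609.13 |  |  | 1846291.67 | 534347.16
X̄ = 1846291.67 / 15609.13 = 118.28 mm
Ȳ = 534347.16 / 15609.13 = 34.23 mm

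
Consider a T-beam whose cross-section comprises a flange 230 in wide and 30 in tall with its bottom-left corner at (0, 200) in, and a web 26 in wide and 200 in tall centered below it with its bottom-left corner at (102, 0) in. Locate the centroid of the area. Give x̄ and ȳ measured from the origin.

x̄ = 115.00 in, ȳ = 165.58 in

web: A = 26 × 200 = 5200.00, centroid at (115.00, 100.00).
flange: A = 230 × 30 = 6900.00, centroid at (115.00, 215.00).
ΣA = 12100.00 in², ΣAx̄ = 1391500.00 in³, ΣAȳ = 2003500.00 in³.
x̄ = 1391500.00/12100.00 = 115.00 in; ȳ = 2003500.00/12100.00 = 165.58 in.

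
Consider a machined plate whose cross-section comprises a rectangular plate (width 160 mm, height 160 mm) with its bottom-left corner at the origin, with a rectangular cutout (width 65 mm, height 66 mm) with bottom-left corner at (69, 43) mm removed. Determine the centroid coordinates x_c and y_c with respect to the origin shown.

x_c = 75.67 mm, y_c = 80.81 mm

plate: A = 160 × 160 = 25600.00, centroid at (80.00, 80.00).
hole: A = −(65 × 66) = -4290.00, centroid at (101.50, 76.00).
ΣA = 21310.00 mm²
ΣAx_c = (25600.00)(80.00) + (-4290.00)(101.50) = 1612565.00 mm³
ΣAy_c = (25600.00)(80.00) + (-4290.00)(76.00) = 1721960.00 mm³
x_c = 1612565.00 / 21310.00 = 75.67 mm
y_c = 1721960.00 / 21310.00 = 80.81 mm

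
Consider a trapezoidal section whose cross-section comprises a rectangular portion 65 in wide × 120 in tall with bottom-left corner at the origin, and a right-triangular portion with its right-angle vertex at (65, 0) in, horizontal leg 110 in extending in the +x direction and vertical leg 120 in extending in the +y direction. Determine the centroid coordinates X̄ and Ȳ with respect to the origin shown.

X̄ = 64.20 in, Ȳ = 50.83 in

rectangular portion: A = 65 × 120 = 7800.00, centroid at (32.50, 60.00).
triangular portion: A = ½·110·120 = 6600.00, centroid at (101.67, 40.00).
ΣA = 14400.00 in²
ΣAX̄ = (7800.00)(32.50) + (6600.00)(101.67) = 924500.00 in³
ΣAȲ = (7800.00)(60.00) + (6600.00)(40.00) = 732000.00 in³
X̄ = 924500.00 / 14400.00 = 64.20 in
Ȳ = 732000.00 / 14400.00 = 50.83 in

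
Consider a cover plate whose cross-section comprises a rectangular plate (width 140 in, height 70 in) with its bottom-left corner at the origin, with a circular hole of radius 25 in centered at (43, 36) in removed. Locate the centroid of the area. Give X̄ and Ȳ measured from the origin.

plate: A = 140 × 70 = 9800.00, centroid at (70.00, 35.00).
hole: A = −π·25² = -1963.50, centroid at (43.00, 36.00).
ΣA = 7836.50 in², ΣAX̄ = 601569.70 in³, ΣAȲ = 272314.17 in³.
X̄ = 601569.70/7836.50 = 76.77 in; Ȳ = 272314.17/7836.50 = 34.75 in.

X̄ = 76.77 in, Ȳ = 34.75 in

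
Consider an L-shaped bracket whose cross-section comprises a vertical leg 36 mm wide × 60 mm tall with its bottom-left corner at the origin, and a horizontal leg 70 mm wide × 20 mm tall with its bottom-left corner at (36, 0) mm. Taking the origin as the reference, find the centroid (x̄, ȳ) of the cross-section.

Part | A | x̄ᵢ | ȳᵢ | A·x̄ᵢ | A·ȳᵢ
vertical leg | 2160.00 | 18.00 | 30.00 | 38880.00 | 64800.00
horizontal leg | 1400.00 | 71.00 | 10.00 | 99400.00 | 14000.00
Σ | 3560.00 |  |  | 138280.00 | 78800.00
x̄ = 138280.00 / 3560.00 = 38.84 mm
ȳ = 78800.00 / 3560.00 = 22.13 mm

x̄ = 38.84 mm, ȳ = 22.13 mm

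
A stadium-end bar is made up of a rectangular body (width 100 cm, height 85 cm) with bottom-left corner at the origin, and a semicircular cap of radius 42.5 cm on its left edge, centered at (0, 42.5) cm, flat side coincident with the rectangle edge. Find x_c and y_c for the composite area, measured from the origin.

x_c = 32.97 cm, y_c = 42.50 cm

Part | A | x̄ᵢ | ȳᵢ | A·x̄ᵢ | A·ȳᵢ
rectangular body | 8500.00 | 50.00 | 42.50 | 425000.00 | 361250.00
semicircular end | 2837.25 | -18.04 | 42.50 | -51177.08 | 120583.16
Σ | 11337.25 |  |  | 373822.92 | 481833.16
x_c = 373822.92 / 11337.25 = 32.97 cm
y_c = 481833.16 / 11337.25 = 42.50 cm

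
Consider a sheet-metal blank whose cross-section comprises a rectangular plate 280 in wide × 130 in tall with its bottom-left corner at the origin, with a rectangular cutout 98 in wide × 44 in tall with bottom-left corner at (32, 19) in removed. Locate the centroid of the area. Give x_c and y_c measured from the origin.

x_c = 147.93 in, y_c = 68.23 in

plate: A = 280 × 130 = 36400.00, centroid at (140.00, 65.00).
hole: A = −(98 × 44) = -4312.00, centroid at (81.00, 41.00).
ΣA = 32088.00 in², ΣAx_c = 4746728.00 in³, ΣAy_c = 2189208.00 in³.
x_c = 4746728.00/32088.00 = 147.93 in; y_c = 2189208.00/32088.00 = 68.23 in.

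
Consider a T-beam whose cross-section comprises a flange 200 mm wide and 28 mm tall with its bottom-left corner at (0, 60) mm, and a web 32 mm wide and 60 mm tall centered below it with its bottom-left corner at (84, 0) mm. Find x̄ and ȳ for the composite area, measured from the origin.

web: A = 32 × 60 = 1920.00, centroid at (100.00, 30.00).
flange: A = 200 × 28 = 5600.00, centroid at (100.00, 74.00).
ΣA = 7520.00 mm², ΣAx̄ = 752000.00 mm³, ΣAȳ = 472000.00 mm³.
x̄ = 752000.00/7520.00 = 100.00 mm; ȳ = 472000.00/7520.00 = 62.77 mm.

x̄ = 100.00 mm, ȳ = 62.77 mm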